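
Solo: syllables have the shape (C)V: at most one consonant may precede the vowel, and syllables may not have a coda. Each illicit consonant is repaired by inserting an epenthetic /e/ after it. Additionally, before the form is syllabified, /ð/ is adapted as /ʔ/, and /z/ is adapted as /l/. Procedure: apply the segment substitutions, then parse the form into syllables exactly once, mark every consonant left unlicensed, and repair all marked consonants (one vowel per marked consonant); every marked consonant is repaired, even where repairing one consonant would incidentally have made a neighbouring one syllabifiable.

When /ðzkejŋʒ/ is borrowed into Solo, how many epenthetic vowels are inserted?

5

After substitution the input is /ʔlkejŋʒ/.
The unsyllabifiable consonants are /ʔ/, /l/, /j/, /ŋ/, /ʒ/; each receives one epenthetic vowel.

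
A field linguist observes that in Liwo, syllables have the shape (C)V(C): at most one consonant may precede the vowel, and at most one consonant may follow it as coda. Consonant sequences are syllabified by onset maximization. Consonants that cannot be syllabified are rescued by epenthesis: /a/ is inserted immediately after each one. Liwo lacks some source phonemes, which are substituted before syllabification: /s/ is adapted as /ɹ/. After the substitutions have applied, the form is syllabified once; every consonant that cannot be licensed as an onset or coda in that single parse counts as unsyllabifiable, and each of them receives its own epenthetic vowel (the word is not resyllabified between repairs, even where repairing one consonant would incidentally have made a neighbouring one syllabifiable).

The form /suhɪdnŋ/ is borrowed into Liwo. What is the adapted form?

Substitution: /s/ → /ɹ/, giving /ɹuhɪdnŋ/.
Under (C)V(C), the unsyllabifiable consonants are /n/, /ŋ/ (at most one coda consonant is licensed; onsets are limited to one consonant).
Epenthesis after each stranded consonant: /n/ → /na/, /ŋ/ → /ŋa/.

ɹuhɪdnaŋa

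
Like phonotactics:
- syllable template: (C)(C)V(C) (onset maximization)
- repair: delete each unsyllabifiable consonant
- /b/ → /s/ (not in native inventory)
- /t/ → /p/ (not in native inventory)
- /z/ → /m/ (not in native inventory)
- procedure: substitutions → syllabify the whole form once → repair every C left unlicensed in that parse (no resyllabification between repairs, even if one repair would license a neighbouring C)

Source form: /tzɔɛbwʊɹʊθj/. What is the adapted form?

Substitution: /t/ → /p/, /z/ → /m/, /b/ → /s/, giving /pmɔɛswʊɹʊθj/.
Syllabifying with onset maximization leaves /j/ stranded (at most one coda consonant is licensed; onsets may contain at most 2 consonants).
Deletion applies to /j/.

pmɔɛswʊɹʊθ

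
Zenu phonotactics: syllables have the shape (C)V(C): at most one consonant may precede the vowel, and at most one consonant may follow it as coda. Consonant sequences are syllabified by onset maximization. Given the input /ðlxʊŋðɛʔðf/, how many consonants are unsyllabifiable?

Under (C)V(C), the unsyllabifiable consonants are /ð/, /l/, /ð/, /f/ (at most one coda consonant is licensed; onsets are limited to one consonant).

4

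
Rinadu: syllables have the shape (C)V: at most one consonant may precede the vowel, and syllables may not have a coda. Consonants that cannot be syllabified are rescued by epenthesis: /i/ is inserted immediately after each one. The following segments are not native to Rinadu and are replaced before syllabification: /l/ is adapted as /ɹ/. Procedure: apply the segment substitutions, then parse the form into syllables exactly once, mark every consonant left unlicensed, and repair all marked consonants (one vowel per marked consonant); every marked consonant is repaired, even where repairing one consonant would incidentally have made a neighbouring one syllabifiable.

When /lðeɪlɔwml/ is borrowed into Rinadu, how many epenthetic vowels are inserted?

After substitution the input is /ɹðeɪɹɔwmɹ/.
The unsyllabifiable consonants are /ɹ/, /w/, /m/, /ɹ/; each receives one epenthetic vowel.

4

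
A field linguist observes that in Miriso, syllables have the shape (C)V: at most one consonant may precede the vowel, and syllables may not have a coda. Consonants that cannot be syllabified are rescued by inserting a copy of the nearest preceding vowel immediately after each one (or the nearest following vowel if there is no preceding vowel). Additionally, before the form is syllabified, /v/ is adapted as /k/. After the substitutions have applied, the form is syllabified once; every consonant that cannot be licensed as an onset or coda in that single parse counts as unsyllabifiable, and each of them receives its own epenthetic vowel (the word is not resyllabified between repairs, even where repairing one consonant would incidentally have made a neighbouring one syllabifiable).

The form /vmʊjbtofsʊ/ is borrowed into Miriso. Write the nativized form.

kʊmʊjʊbʊtofosʊ

Substitution: /v/ → /k/, giving /kmʊjbtofsʊ/.
Syllabifying with onset maximization leaves /k/, /j/, /b/, /f/ stranded (no codas are permitted; onsets are limited to one consonant).
Epenthesis after each stranded consonant: /k/ → /kʊ/, /j/ → /jʊ/, /b/ → /bʊ/, /f/ → /fo/.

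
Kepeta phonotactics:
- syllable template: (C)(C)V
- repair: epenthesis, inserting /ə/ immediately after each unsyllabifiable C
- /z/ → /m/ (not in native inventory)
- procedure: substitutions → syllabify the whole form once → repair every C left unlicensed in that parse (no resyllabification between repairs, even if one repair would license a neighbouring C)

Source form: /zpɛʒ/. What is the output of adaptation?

Substitution: /z/ → /m/, giving /mpɛʒ/.
Syllabifying with onset maximization leaves /ʒ/ stranded (no codas are permitted; onsets may contain at most 2 consonants).
Inserting the epenthetic vowel yields /ʒ/ → /ʒə/.

mpɛʒə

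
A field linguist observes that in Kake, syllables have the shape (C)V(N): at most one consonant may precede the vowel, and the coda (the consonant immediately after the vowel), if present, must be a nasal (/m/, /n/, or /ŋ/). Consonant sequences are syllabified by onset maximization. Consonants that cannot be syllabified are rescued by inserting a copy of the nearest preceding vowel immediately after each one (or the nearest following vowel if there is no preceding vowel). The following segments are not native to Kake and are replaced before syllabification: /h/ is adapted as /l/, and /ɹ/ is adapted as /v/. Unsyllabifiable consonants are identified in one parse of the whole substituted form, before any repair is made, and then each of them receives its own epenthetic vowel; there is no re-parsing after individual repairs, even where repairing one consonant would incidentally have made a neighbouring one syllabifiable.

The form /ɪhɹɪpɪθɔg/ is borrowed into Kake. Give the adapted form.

Substitution: /h/ → /l/, /ɹ/ → /v/, giving /ɪlvɪpɪθɔg/.
Under (C)V(N), the unsyllabifiable consonants are /l/, /g/ (only a nasal (/m/, /n/, or /ŋ/) is licensed in coda position; onsets are limited to one consonant).
Each unlicensed consonant becomes the onset of a new syllable: /l/ → /lɪ/, /g/ → /gɔ/.

ɪlɪvɪpɪθɔgɔ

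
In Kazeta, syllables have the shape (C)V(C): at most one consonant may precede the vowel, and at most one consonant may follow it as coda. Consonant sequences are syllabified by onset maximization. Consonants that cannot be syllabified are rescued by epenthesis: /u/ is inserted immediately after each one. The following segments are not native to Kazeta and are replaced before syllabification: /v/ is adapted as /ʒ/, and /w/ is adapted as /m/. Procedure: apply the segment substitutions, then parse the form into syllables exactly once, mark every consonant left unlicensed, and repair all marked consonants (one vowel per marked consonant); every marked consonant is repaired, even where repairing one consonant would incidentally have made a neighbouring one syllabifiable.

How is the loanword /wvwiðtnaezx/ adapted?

muʒumiðtunaezxu

Substitution: /w/ → /m/, /v/ → /ʒ/, giving /mʒmiðtnaezx/.
Syllabifying with onset maximization leaves /m/, /ʒ/, /t/, /x/ stranded (at most one coda consonant is licensed; onsets are limited to one consonant).
Epenthesis after each stranded consonant: /m/ → /mu/, /ʒ/ → /ʒu/, /t/ → /tu/, /x/ → /xu/.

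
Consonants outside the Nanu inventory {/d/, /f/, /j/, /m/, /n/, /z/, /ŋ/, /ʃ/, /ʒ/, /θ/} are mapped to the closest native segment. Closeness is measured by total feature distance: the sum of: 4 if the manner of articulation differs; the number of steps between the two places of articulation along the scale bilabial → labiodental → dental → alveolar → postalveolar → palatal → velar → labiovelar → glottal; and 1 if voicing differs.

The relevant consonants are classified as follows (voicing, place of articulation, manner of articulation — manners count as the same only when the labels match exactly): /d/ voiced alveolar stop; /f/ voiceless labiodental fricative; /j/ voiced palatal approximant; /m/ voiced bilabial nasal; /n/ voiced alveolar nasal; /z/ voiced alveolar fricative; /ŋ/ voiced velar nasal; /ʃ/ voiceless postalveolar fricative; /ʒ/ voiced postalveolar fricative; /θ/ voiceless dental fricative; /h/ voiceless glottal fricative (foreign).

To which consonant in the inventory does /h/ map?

ʃ

/ʃ/ is closest: same manner (fricative), place distance 4 (glottal→postalveolar), same voicing; total 4. Next closest is /ʒ/ at distance 5.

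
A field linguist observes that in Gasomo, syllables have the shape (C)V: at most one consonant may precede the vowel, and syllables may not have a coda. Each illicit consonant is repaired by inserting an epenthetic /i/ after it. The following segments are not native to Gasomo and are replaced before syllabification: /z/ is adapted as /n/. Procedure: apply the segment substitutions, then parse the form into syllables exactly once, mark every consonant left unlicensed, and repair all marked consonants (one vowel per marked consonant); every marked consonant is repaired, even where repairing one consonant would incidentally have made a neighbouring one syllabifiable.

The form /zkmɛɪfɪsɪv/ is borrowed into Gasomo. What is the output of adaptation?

nikimɛɪfɪsɪvi

Substitution: /z/ → /n/, giving /nkmɛɪfɪsɪv/.
The consonants /n/, /k/, /v/ cannot be parsed into a legal (C)V syllable (no codas are permitted; onsets are limited to one consonant).
Inserting the epenthetic vowel yields /n/ → /ni/, /k/ → /ki/, /v/ → /vi/.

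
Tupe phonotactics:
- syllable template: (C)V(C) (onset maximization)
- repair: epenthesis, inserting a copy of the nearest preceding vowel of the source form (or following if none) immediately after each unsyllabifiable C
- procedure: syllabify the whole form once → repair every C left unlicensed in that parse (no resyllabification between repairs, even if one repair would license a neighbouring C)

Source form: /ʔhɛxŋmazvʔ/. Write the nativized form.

ʔɛhɛxŋɛmazvaʔa

Syllabifying with onset maximization leaves /ʔ/, /ŋ/, /v/, /ʔ/ stranded (at most one coda consonant is licensed; onsets are limited to one consonant).
Inserting the epenthetic vowel yields /ʔ/ → /ʔɛ/, /ŋ/ → /ŋɛ/, /v/ → /va/, /ʔ/ → /ʔa/.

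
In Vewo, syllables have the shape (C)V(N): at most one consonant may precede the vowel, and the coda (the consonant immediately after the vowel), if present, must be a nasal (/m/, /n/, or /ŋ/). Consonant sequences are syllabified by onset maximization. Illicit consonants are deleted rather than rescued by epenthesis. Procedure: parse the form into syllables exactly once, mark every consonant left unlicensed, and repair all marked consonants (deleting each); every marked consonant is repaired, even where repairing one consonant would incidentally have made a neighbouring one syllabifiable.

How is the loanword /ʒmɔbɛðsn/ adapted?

The consonants /ʒ/, /ð/, /s/, /n/ cannot be parsed into a legal (C)V(N) syllable (only a nasal (/m/, /n/, or /ŋ/) is licensed in coda position; onsets are limited to one consonant).
Deleting the stranded consonants removes /ʒ/, /ð/, /s/, /n/.

mɔbɛ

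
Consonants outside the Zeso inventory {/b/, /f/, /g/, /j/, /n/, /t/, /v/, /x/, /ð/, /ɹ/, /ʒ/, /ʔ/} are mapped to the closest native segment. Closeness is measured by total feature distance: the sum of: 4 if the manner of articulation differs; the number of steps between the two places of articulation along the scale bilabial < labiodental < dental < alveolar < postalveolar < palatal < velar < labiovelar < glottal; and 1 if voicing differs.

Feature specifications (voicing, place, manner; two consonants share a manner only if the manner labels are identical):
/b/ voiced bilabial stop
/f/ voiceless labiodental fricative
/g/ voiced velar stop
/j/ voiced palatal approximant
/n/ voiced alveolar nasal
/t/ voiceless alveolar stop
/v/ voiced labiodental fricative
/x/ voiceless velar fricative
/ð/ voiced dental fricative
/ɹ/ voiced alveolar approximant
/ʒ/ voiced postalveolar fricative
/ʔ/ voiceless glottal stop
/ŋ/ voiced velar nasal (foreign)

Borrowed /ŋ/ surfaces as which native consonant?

/n/ is closest: same manner (nasal), place distance 3 (velar→alveolar), same voicing; total 3. Next closest is /g/ at distance 4.

n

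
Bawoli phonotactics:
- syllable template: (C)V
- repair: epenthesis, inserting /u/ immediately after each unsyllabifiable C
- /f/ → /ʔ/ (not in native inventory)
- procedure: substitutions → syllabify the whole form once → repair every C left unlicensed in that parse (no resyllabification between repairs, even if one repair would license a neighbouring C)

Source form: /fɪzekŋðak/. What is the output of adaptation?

ʔɪzekuŋuðaku

Substitution: /f/ → /ʔ/, giving /ʔɪzekŋðak/.
The consonants /k/, /ŋ/, /k/ cannot be parsed into a legal (C)V syllable (no codas are permitted; onsets are limited to one consonant).
Epenthesis after each stranded consonant: /k/ → /ku/, /ŋ/ → /ŋu/, /k/ → /ku/.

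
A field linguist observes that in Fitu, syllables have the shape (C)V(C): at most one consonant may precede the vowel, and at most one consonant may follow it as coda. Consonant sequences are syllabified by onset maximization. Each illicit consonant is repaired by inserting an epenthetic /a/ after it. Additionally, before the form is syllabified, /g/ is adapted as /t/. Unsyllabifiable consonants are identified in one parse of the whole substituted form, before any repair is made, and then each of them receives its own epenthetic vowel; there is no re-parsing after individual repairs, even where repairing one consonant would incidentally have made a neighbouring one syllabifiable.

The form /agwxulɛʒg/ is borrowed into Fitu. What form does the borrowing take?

atwaxulɛʒta

Substitution: /g/ → /t/, giving /atwxulɛʒt/.
Under (C)V(C), the unsyllabifiable consonants are /w/, /t/ (at most one coda consonant is licensed; onsets are limited to one consonant).
Epenthesis after each stranded consonant: /w/ → /wa/, /t/ → /ta/.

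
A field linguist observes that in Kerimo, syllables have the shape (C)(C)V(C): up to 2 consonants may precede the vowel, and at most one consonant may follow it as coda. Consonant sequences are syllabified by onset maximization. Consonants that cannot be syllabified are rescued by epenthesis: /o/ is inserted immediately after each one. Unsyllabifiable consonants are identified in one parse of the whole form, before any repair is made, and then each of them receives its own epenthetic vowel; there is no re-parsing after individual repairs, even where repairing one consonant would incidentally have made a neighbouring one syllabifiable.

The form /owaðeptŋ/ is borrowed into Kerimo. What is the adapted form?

owaðeptoŋo

Under (C)(C)V(C), the unsyllabifiable consonants are /t/, /ŋ/ (at most one coda consonant is licensed; onsets may contain at most 2 consonants).
Epenthesis after each stranded consonant: /t/ → /to/, /ŋ/ → /ŋo/.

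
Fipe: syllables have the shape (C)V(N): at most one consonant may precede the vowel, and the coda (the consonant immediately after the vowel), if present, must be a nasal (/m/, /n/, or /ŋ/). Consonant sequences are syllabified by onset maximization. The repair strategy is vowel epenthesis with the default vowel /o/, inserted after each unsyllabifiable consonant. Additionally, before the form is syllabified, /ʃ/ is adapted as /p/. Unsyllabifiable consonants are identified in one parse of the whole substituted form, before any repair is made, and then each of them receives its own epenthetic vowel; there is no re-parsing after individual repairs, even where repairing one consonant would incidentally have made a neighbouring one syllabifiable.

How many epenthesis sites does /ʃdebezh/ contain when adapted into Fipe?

3

After substitution the input is /pdebezh/.
The unsyllabifiable consonants are /p/, /z/, /h/; each receives one epenthetic vowel.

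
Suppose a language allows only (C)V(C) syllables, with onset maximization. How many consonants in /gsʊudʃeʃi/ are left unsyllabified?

The consonants /g/ cannot be parsed into a legal (C)V(C) syllable (at most one coda consonant is licensed; onsets are limited to one consonant).

1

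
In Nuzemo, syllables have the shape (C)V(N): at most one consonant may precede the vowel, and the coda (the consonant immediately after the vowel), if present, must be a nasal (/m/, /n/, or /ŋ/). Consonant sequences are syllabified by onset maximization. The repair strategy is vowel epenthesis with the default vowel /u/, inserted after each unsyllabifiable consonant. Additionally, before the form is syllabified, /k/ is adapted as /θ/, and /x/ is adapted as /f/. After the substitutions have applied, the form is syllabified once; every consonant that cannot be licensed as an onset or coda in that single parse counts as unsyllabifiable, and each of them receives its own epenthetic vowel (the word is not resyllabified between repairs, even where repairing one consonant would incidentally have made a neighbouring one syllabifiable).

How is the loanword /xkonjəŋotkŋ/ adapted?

fuθonjəŋotuθuŋu

Substitution: /x/ → /f/, /k/ → /θ/, giving /fθonjəŋotθŋ/.
Syllabifying with onset maximization leaves /f/, /t/, /θ/, /ŋ/ stranded (only a nasal (/m/, /n/, or /ŋ/) is licensed in coda position; onsets are limited to one consonant).
Epenthesis after each stranded consonant: /f/ → /fu/, /t/ → /tu/, /θ/ → /θu/, /ŋ/ → /ŋu/.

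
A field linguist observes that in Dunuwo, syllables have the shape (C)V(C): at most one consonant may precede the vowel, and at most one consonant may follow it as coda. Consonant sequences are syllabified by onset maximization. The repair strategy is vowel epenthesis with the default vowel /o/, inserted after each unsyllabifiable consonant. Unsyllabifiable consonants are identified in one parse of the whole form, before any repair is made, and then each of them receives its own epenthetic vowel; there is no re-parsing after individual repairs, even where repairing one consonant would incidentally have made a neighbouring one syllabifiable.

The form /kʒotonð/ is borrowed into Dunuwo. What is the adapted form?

koʒotonðo

Syllabifying with onset maximization leaves /k/, /ð/ stranded (at most one coda consonant is licensed; onsets are limited to one consonant).
Inserting the epenthetic vowel yields /k/ → /ko/, /ð/ → /ðo/.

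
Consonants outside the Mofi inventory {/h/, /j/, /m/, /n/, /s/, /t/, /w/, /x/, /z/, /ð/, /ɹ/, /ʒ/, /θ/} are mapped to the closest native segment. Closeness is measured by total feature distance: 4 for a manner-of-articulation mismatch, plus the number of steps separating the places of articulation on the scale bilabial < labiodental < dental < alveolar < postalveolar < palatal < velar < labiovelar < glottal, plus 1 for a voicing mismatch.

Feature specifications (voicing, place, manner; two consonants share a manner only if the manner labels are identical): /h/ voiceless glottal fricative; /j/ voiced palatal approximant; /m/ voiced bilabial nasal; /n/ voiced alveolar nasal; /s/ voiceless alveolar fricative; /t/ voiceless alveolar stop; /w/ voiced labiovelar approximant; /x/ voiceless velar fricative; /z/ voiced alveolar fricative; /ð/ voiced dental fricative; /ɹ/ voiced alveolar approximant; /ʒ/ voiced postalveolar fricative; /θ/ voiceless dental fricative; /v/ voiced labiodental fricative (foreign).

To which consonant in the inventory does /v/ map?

ð

/ð/ is closest: same manner (fricative), place distance 1 (labiodental→dental), same voicing; total 1. Next closest is /z/ at distance 2.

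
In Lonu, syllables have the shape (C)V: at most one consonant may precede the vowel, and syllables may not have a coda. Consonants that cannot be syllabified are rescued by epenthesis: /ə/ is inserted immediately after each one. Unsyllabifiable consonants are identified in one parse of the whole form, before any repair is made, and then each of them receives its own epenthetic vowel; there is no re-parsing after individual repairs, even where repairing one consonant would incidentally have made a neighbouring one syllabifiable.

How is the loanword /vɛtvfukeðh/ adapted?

The consonants /t/, /v/, /ð/, /h/ cannot be parsed into a legal (C)V syllable (no codas are permitted; onsets are limited to one consonant).
Inserting the epenthetic vowel yields /t/ → /tə/, /v/ → /və/, /ð/ → /ðə/, /h/ → /hə/.

vɛtəvəfukeðəhə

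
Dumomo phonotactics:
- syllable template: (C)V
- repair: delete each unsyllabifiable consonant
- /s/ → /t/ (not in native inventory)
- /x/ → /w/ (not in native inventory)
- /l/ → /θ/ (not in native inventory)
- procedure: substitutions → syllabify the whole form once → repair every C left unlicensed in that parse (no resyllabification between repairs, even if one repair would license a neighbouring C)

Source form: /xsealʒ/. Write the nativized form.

tea

Substitution: /x/ → /w/, /s/ → /t/, /l/ → /θ/, giving /wteaθʒ/.
The consonants /w/, /θ/, /ʒ/ cannot be parsed into a legal (C)V syllable (no codas are permitted; onsets are limited to one consonant).
Deletion applies to /w/, /θ/, /ʒ/.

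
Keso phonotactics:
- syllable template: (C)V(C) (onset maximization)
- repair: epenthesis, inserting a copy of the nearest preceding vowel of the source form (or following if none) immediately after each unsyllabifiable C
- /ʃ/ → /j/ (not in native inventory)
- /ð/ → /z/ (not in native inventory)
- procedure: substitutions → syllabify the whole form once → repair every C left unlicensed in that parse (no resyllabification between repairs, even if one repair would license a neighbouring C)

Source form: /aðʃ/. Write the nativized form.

azja

Substitution: /ð/ → /z/, /ʃ/ → /j/, giving /azj/.
Under (C)V(C), the unsyllabifiable consonants are /j/ (at most one coda consonant is licensed; onsets are limited to one consonant).
Each unlicensed consonant becomes the onset of a new syllable: /j/ → /ja/.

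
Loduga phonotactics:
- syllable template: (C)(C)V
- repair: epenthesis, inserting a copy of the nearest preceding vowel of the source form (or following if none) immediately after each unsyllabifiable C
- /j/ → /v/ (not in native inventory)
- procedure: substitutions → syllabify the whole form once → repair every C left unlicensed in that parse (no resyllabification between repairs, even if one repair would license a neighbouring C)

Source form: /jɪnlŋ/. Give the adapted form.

Substitution: /j/ → /v/, giving /vɪnlŋ/.
Syllabifying with onset maximization leaves /n/, /l/, /ŋ/ stranded (no codas are permitted; onsets may contain at most 2 consonants).
Epenthesis after each stranded consonant: /n/ → /nɪ/, /l/ → /lɪ/, /ŋ/ → /ŋɪ/.

vɪnɪlɪŋɪ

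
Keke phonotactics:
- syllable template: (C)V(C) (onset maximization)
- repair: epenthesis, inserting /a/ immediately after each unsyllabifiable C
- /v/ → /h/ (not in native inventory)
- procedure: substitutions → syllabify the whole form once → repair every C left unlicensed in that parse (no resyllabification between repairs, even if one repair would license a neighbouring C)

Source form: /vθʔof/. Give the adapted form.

Substitution: /v/ → /h/, giving /hθʔof/.
The consonants /h/, /θ/ cannot be parsed into a legal (C)V(C) syllable (at most one coda consonant is licensed; onsets are limited to one consonant).
Inserting the epenthetic vowel yields /h/ → /ha/, /θ/ → /θa/.

haθaʔof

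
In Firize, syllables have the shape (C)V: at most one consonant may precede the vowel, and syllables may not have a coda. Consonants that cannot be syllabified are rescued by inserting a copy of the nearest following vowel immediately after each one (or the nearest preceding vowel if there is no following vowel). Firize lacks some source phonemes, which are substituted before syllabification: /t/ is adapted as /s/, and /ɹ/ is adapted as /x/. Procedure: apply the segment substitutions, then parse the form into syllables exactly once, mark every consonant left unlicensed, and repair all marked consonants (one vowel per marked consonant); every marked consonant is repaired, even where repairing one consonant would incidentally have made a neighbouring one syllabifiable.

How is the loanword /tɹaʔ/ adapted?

saxaʔa

Substitution: /t/ → /s/, /ɹ/ → /x/, giving /sxaʔ/.
Syllabifying with onset maximization leaves /s/, /ʔ/ stranded (no codas are permitted; onsets are limited to one consonant).
Each unlicensed consonant becomes the onset of a new syllable: /s/ → /sa/, /ʔ/ → /ʔa/.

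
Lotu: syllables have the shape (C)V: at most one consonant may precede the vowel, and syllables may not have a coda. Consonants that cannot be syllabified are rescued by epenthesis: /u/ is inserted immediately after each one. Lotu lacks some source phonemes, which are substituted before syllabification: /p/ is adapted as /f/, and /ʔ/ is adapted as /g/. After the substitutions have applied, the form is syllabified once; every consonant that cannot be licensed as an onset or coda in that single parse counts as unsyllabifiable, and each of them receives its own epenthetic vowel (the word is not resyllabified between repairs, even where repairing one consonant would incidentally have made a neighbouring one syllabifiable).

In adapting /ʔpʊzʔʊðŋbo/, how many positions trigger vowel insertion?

After substitution the input is /gfʊzgʊðŋbo/.
The unsyllabifiable consonants are /g/, /z/, /ð/, /ŋ/; each receives one epenthetic vowel.

4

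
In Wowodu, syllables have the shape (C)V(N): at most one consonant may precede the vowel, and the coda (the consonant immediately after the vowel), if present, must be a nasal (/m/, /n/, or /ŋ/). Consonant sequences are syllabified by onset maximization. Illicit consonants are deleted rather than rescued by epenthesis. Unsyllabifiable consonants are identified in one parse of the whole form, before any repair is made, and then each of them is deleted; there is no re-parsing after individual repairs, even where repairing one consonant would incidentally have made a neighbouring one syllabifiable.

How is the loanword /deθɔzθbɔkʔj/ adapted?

deθɔbɔ

Under (C)V(N), the unsyllabifiable consonants are /z/, /θ/, /k/, /ʔ/, /j/ (only a nasal (/m/, /n/, or /ŋ/) is licensed in coda position; onsets are limited to one consonant).
Deleting the stranded consonants removes /z/, /θ/, /k/, /ʔ/, /j/.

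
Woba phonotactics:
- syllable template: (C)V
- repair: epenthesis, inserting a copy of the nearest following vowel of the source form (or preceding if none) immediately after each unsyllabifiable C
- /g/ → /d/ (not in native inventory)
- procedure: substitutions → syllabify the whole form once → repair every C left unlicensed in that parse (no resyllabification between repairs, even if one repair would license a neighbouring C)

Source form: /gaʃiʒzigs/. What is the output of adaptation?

Substitution: /g/ → /d/, giving /daʃiʒzids/.
The consonants /ʒ/, /d/, /s/ cannot be parsed into a legal (C)V syllable (no codas are permitted; onsets are limited to one consonant).
Epenthesis after each stranded consonant: /ʒ/ → /ʒi/, /d/ → /di/, /s/ → /si/.

daʃiʒizidisi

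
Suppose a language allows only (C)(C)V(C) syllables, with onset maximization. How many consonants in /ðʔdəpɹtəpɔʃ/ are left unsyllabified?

Under (C)(C)V(C), the unsyllabifiable consonants are /ð/ (at most one coda consonant is licensed; onsets may contain at most 2 consonants).

1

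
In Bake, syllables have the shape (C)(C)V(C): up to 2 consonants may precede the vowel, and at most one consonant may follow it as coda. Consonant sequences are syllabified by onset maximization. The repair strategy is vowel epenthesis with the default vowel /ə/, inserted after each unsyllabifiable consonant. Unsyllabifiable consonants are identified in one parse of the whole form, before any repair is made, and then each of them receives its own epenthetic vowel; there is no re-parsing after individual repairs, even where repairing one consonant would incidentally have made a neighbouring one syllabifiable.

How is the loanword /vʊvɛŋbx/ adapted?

vʊvɛŋbəxə

Syllabifying with onset maximization leaves /b/, /x/ stranded (at most one coda consonant is licensed; onsets may contain at most 2 consonants).
Epenthesis after each stranded consonant: /b/ → /bə/, /x/ → /xə/.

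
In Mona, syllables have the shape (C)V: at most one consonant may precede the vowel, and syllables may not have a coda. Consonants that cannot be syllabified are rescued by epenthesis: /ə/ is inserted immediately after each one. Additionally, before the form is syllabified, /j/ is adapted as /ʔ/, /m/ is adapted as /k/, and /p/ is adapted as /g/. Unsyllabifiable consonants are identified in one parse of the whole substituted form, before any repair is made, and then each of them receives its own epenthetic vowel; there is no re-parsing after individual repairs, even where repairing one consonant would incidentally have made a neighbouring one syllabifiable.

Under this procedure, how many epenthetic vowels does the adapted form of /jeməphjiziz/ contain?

3

After substitution the input is /ʔekəghʔiziz/.
The unsyllabifiable consonants are /g/, /h/, /z/; each receives one epenthetic vowel.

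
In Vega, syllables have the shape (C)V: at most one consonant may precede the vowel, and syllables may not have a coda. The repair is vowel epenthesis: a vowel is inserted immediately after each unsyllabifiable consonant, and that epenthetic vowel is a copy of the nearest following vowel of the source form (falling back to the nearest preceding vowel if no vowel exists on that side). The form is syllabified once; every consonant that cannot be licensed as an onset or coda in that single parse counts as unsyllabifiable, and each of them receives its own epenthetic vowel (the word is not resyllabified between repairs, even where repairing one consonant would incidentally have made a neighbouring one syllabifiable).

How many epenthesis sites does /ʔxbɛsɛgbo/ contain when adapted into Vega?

The unsyllabifiable consonants are /ʔ/, /x/, /g/; each receives one epenthetic vowel.

3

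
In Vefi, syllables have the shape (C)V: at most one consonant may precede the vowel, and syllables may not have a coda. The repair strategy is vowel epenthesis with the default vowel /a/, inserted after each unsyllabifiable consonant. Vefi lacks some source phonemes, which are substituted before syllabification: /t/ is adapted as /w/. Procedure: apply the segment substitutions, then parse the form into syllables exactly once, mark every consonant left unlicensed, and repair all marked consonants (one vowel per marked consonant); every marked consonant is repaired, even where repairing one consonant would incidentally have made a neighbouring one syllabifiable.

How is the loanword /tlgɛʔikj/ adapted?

Substitution: /t/ → /w/, giving /wlgɛʔikj/.
Syllabifying with onset maximization leaves /w/, /l/, /k/, /j/ stranded (no codas are permitted; onsets are limited to one consonant).
Inserting the epenthetic vowel yields /w/ → /wa/, /l/ → /la/, /k/ → /ka/, /j/ → /ja/.

walagɛʔikaja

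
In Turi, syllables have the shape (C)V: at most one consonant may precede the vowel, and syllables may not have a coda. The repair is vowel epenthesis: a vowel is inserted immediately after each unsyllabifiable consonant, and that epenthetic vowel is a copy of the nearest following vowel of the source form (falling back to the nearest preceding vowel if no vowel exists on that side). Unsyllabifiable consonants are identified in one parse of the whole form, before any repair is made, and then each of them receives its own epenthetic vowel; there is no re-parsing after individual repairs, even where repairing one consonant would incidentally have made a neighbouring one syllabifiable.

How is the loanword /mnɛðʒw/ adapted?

Under (C)V, the unsyllabifiable consonants are /m/, /ð/, /ʒ/, /w/ (no codas are permitted; onsets are limited to one consonant).
Each unlicensed consonant becomes the onset of a new syllable: /m/ → /mɛ/, /ð/ → /ðɛ/, /ʒ/ → /ʒɛ/, /w/ → /wɛ/.

mɛnɛðɛʒɛwɛ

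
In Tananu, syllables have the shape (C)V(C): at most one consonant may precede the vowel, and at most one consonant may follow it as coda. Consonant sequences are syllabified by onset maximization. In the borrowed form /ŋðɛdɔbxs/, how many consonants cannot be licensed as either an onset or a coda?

Syllabifying with onset maximization leaves /ŋ/, /x/, /s/ stranded (at most one coda consonant is licensed; onsets are limited to one consonant).

3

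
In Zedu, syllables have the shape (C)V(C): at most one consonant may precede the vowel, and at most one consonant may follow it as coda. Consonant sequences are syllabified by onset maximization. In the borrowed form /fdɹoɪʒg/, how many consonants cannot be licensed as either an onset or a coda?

Under (C)V(C), the unsyllabifiable consonants are /f/, /d/, /g/ (at most one coda consonant is licensed; onsets are limited to one consonant).

3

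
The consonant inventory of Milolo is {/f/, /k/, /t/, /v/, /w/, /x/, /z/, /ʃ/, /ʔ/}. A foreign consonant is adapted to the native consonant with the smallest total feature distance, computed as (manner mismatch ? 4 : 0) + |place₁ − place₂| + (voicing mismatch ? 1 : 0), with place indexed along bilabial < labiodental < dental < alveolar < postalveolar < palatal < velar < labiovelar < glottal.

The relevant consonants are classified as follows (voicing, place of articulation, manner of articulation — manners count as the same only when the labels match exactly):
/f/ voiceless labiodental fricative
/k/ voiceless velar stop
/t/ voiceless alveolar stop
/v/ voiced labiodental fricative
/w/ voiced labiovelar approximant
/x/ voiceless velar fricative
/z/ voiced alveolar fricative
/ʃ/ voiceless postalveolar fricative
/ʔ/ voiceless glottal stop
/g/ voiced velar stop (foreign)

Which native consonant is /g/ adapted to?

/k/ is closest: same manner (stop), place distance 0 (velar→velar), voicing differs (+1); total 1. Next closest is /ʔ/ at distance 3.

k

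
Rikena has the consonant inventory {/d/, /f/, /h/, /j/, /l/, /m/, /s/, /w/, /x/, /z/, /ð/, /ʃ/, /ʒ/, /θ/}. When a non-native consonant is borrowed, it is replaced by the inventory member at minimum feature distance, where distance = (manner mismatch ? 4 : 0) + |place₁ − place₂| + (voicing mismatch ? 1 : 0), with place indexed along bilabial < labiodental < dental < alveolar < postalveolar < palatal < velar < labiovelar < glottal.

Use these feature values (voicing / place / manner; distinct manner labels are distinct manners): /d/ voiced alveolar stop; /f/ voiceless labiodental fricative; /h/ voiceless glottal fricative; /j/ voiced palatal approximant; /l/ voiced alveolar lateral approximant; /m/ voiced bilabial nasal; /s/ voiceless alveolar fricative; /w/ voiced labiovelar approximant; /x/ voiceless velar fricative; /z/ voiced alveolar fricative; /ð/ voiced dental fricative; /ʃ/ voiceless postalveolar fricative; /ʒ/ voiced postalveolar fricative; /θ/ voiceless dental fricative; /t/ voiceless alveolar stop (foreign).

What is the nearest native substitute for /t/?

/d/ is closest: same manner (stop), place distance 0 (alveolar→alveolar), voicing differs (+1); total 1. Next closest is /s/ at distance 4.

d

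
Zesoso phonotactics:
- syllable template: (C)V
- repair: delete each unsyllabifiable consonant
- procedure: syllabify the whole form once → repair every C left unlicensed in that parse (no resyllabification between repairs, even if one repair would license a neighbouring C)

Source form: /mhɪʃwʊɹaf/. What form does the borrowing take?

hɪwʊɹa

Syllabifying with onset maximization leaves /m/, /ʃ/, /f/ stranded (no codas are permitted; onsets are limited to one consonant).
Deleting the stranded consonants removes /m/, /ʃ/, /f/.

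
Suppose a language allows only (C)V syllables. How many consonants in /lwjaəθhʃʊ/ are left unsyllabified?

Syllabifying with onset maximization leaves /l/, /w/, /θ/, /h/ stranded (no codas are permitted; onsets are limited to one consonant).

4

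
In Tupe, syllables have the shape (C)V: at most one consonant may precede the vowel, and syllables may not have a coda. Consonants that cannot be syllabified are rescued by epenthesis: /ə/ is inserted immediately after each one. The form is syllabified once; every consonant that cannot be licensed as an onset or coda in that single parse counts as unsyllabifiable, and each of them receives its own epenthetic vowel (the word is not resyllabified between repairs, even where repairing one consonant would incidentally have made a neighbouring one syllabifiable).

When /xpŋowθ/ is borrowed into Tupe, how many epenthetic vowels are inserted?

4

The unsyllabifiable consonants are /x/, /p/, /w/, /θ/; each receives one epenthetic vowel.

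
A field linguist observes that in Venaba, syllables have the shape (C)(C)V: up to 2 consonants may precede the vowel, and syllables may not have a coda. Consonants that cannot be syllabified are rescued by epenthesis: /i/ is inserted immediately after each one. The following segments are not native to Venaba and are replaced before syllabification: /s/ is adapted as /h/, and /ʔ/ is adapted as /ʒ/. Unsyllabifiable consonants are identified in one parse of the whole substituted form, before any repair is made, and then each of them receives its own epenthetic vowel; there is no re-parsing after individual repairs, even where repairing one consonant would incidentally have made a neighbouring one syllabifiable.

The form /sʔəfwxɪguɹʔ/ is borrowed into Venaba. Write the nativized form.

Substitution: /s/ → /h/, /ʔ/ → /ʒ/, giving /hʒəfwxɪguɹʒ/.
Syllabifying with onset maximization leaves /f/, /ɹ/, /ʒ/ stranded (no codas are permitted; onsets may contain at most 2 consonants).
Inserting the epenthetic vowel yields /f/ → /fi/, /ɹ/ → /ɹi/, /ʒ/ → /ʒi/.

hʒəfiwxɪguɹiʒi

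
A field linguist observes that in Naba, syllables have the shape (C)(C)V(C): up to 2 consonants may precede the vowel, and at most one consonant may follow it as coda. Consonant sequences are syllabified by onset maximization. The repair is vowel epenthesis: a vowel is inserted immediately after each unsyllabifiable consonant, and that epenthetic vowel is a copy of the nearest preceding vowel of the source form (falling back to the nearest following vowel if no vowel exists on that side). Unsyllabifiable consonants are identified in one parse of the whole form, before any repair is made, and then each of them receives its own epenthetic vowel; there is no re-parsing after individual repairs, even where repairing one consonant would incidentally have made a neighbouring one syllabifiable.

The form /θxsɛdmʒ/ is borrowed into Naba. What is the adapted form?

The consonants /θ/, /m/, /ʒ/ cannot be parsed into a legal (C)(C)V(C) syllable (at most one coda consonant is licensed; onsets may contain at most 2 consonants).
Inserting the epenthetic vowel yields /θ/ → /θɛ/, /m/ → /mɛ/, /ʒ/ → /ʒɛ/.

θɛxsɛdmɛʒɛ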